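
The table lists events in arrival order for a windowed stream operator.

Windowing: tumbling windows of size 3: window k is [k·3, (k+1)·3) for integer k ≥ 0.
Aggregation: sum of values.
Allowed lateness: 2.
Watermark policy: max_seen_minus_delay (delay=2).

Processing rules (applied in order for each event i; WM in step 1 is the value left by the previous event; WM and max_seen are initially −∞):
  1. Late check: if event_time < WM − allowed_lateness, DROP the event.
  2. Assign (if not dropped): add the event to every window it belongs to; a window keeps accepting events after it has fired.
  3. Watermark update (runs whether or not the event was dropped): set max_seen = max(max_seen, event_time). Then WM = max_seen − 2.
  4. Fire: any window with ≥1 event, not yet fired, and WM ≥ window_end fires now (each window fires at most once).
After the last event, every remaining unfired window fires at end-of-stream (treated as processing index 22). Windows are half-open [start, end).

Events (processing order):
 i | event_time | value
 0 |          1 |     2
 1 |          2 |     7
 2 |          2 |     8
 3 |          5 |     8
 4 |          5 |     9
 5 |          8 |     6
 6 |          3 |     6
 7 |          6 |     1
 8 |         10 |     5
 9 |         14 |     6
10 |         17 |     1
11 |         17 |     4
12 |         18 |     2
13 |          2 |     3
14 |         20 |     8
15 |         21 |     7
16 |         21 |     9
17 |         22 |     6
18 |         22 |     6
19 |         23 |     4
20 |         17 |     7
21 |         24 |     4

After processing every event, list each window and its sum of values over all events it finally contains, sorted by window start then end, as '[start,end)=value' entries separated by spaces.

i=0 t=1 v=2: → [0,3); WM=-1
i=1 t=2 v=7: → [0,3); WM=0
i=2 t=2 v=8: → [0,3); WM=0
i=3 t=5 v=8: → [3,6); WM=3; [0,3) fires=17
i=4 t=5 v=9: → [3,6); WM=3
i=5 t=8 v=6: → [6,9); WM=6; [3,6) fires=17
i=6 t=3 v=6: DROP (t<6-2); WM=6
i=7 t=6 v=1: → [6,9); WM=6
i=8 t=10 v=5: → [9,12); WM=8
i=9 t=14 v=6: → [12,15); WM=12; [6,9) fires=7 [9,12) fires=5
i=10 t=17 v=1: → [15,18); WM=15; [12,15) fires=6
i=11 t=17 v=4: → [15,18); WM=15
i=12 t=18 v=2: → [18,21); WM=16
i=13 t=2 v=3: DROP (t<16-2); WM=16
i=14 t=20 v=8: → [18,21); WM=18; [15,18) fires=5
i=15 t=21 v=7: → [21,24); WM=19
i=16 t=21 v=9: → [21,24); WM=19
i=17 t=22 v=6: → [21,24); WM=20
i=18 t=22 v=6: → [21,24); WM=20
i=19 t=23 v=4: → [21,24); WM=21; [18,21) fires=10
i=20 t=17 v=7: DROP (t<21-2); WM=21
i=21 t=24 v=4: → [24,27); WM=22

[0,3)=17 [3,6)=17 [6,9)=7 [9,12)=5 [12,15)=6 [15,18)=5 [18,21)=10 [21,24)=32 [24,27)=4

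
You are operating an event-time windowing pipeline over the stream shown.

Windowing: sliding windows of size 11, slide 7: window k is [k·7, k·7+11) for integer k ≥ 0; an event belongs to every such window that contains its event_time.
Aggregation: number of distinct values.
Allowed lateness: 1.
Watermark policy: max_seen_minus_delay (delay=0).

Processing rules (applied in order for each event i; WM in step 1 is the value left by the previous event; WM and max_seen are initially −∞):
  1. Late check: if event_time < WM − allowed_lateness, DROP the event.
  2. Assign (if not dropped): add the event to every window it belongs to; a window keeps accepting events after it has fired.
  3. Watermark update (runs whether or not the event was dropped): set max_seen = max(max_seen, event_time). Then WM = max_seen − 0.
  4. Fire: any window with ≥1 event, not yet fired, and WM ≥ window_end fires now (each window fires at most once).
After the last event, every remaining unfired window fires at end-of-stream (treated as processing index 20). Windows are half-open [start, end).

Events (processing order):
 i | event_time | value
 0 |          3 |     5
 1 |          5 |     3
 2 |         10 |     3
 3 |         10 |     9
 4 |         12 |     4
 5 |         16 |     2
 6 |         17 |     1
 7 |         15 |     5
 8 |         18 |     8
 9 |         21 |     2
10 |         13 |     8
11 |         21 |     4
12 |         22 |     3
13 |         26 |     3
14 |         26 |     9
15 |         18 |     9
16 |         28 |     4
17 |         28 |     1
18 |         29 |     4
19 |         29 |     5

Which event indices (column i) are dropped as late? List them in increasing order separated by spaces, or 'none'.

7 10 15

i=0 t=3 v=5: → [0,11); WM=3
i=1 t=5 v=3: → [0,11); WM=5
i=2 t=10 v=3: → [7,18),[0,11); WM=10
i=3 t=10 v=9: → [7,18),[0,11); WM=10
i=4 t=12 v=4: → [7,18); WM=12; [0,11) fires=3
i=5 t=16 v=2: → [14,25),[7,18); WM=16
i=6 t=17 v=1: → [14,25),[7,18); WM=17
i=7 t=15 v=5: DROP (t<17-1); WM=17
i=8 t=18 v=8: → [14,25); WM=18; [7,18) fires=5
i=9 t=21 v=2: → [21,32),[14,25); WM=21
i=10 t=13 v=8: DROP (t<21-1); WM=21
i=11 t=21 v=4: → [21,32),[14,25); WM=21
i=12 t=22 v=3: → [21,32),[14,25); WM=22
i=13 t=26 v=3: → [21,32); WM=26; [14,25) fires=5
i=14 t=26 v=9: → [21,32); WM=26
i=15 t=18 v=9: DROP (t<26-1); WM=26
i=16 t=28 v=4: → [28,39),[21,32); WM=28
i=17 t=28 v=1: → [28,39),[21,32); WM=28
i=18 t=29 v=4: → [28,39),[21,32); WM=29
i=19 t=29 v=5: → [28,39),[21,32); WM=29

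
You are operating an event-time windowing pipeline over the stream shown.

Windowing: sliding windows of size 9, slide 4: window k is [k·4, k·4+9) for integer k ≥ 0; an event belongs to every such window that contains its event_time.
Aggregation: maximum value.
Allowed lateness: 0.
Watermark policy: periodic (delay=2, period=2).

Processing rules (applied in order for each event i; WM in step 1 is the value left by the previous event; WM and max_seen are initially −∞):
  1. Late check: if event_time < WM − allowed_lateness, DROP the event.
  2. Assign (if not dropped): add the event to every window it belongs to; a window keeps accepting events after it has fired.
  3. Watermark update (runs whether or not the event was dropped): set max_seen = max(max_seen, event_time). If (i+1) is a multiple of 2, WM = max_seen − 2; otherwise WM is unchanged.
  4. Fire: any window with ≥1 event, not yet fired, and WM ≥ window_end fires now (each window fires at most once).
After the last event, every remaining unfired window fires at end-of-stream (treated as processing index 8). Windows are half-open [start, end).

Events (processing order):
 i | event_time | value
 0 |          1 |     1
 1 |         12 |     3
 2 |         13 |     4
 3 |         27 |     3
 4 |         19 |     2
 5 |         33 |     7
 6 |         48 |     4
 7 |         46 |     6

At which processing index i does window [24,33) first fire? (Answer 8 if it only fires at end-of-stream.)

i=0 t=1 v=1: → [0,9); WM=−∞
i=1 t=12 v=3: → [12,21),[8,17),[4,13); WM=10; [0,9) fires=1
i=2 t=13 v=4: → [12,21),[8,17); WM=10
i=3 t=27 v=3: → [24,33),[20,29); WM=25; [4,13) fires=3 [8,17) fires=4 [12,21) fires=4
i=4 t=19 v=2: DROP (t<25-0); WM=25
i=5 t=33 v=7: → [32,41),[28,37); WM=31; [20,29) fires=3
i=6 t=48 v=4: → [48,57),[44,53),[40,49); WM=31
i=7 t=46 v=6: → [44,53),[40,49); WM=46; [24,33) fires=3 [28,37) fires=7 [32,41) fires=7

7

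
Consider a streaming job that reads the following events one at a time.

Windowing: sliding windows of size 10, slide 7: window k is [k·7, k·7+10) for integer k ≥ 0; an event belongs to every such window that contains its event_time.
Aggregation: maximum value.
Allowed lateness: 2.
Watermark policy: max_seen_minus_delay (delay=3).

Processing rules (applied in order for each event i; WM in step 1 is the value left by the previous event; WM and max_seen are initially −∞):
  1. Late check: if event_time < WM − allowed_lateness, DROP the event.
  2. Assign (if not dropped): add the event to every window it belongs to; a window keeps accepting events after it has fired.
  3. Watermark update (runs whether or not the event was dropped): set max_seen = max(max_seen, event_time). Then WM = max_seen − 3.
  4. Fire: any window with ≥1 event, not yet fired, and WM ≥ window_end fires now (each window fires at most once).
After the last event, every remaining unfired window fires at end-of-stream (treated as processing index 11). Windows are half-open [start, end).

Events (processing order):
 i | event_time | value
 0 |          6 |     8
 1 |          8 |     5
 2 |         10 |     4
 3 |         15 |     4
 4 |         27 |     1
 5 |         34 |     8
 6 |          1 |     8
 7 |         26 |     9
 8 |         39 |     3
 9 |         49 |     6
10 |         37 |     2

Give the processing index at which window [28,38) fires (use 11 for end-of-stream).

i=0 t=6 v=8: → [0,10); WM=3
i=1 t=8 v=5: → [7,17),[0,10); WM=5
i=2 t=10 v=4: → [7,17); WM=7
i=3 t=15 v=4: → [14,24),[7,17); WM=12; [0,10) fires=8
i=4 t=27 v=1: → [21,31); WM=24; [7,17) fires=5 [14,24) fires=4
i=5 t=34 v=8: → [28,38); WM=31; [21,31) fires=1
i=6 t=1 v=8: DROP (t<31-2); WM=31
i=7 t=26 v=9: DROP (t<31-2); WM=31
i=8 t=39 v=3: → [35,45); WM=36
i=9 t=49 v=6: → [49,59),[42,52); WM=46; [28,38) fires=8 [35,45) fires=3
i=10 t=37 v=2: DROP (t<46-2); WM=46

9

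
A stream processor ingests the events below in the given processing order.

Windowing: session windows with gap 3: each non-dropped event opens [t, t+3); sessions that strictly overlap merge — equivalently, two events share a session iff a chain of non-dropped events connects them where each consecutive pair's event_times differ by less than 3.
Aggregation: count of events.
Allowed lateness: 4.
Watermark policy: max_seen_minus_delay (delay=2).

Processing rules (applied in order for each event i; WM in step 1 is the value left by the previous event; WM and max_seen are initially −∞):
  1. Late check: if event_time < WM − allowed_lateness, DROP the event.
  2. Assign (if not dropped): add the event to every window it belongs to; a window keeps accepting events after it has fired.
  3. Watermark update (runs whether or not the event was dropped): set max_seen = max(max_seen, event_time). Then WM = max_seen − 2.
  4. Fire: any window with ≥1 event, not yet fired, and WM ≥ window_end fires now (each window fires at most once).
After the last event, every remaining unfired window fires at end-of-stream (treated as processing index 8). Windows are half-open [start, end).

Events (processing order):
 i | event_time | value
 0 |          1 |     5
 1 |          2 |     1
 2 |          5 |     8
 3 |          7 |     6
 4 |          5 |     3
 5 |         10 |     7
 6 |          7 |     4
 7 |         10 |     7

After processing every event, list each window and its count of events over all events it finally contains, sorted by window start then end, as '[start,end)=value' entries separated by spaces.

[1,5)=2 [5,10)=4 [10,13)=2

i=0 t=1 v=5: → [1,4); WM=-1
i=1 t=2 v=1: → [1,5); WM=0
i=2 t=5 v=8: → [5,8); WM=3
i=3 t=7 v=6: → [5,10); WM=5
i=4 t=5 v=3: → [5,10); WM=5
i=5 t=10 v=7: → [10,13); WM=8
i=6 t=7 v=4: → [5,10); WM=8
i=7 t=10 v=7: → [10,13); WM=8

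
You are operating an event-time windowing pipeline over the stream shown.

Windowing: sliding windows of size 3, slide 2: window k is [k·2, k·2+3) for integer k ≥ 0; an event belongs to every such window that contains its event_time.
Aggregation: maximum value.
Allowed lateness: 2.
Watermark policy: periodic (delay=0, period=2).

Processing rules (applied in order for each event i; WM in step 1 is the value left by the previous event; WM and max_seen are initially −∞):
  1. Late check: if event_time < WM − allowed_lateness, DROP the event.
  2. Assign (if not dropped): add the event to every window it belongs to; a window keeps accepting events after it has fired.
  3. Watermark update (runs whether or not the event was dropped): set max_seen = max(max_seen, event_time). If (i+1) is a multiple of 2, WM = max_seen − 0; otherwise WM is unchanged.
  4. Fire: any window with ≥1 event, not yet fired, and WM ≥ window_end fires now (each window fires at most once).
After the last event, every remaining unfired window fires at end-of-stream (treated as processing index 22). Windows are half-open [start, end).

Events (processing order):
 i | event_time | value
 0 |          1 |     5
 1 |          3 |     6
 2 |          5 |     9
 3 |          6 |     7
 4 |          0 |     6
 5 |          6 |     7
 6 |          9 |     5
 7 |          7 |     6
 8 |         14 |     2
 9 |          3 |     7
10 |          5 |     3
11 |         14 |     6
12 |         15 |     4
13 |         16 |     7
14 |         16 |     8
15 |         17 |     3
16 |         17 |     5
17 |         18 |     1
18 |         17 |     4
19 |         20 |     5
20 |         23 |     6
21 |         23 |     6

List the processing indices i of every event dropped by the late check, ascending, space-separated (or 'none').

4 9 10

i=0 t=1 v=5: → [0,3); WM=−∞
i=1 t=3 v=6: → [2,5); WM=3; [0,3) fires=5
i=2 t=5 v=9: → [4,7); WM=3
i=3 t=6 v=7: → [6,9),[4,7); WM=6; [2,5) fires=6
i=4 t=0 v=6: DROP (t<6-2); WM=6
i=5 t=6 v=7: → [6,9),[4,7); WM=6
i=6 t=9 v=5: → [8,11); WM=6
i=7 t=7 v=6: → [6,9); WM=9; [4,7) fires=9 [6,9) fires=7
i=8 t=14 v=2: → [14,17),[12,15); WM=9
i=9 t=3 v=7: DROP (t<9-2); WM=14; [8,11) fires=5
i=10 t=5 v=3: DROP (t<14-2); WM=14
i=11 t=14 v=6: → [14,17),[12,15); WM=14
i=12 t=15 v=4: → [14,17); WM=14
i=13 t=16 v=7: → [16,19),[14,17); WM=16; [12,15) fires=6
i=14 t=16 v=8: → [16,19),[14,17); WM=16
i=15 t=17 v=3: → [16,19); WM=17; [14,17) fires=8
i=16 t=17 v=5: → [16,19); WM=17
i=17 t=18 v=1: → [18,21),[16,19); WM=18
i=18 t=17 v=4: → [16,19); WM=18
i=19 t=20 v=5: → [20,23),[18,21); WM=20; [16,19) fires=8
i=20 t=23 v=6: → [22,25); WM=20
i=21 t=23 v=6: → [22,25); WM=23; [18,21) fires=5 [20,23) fires=5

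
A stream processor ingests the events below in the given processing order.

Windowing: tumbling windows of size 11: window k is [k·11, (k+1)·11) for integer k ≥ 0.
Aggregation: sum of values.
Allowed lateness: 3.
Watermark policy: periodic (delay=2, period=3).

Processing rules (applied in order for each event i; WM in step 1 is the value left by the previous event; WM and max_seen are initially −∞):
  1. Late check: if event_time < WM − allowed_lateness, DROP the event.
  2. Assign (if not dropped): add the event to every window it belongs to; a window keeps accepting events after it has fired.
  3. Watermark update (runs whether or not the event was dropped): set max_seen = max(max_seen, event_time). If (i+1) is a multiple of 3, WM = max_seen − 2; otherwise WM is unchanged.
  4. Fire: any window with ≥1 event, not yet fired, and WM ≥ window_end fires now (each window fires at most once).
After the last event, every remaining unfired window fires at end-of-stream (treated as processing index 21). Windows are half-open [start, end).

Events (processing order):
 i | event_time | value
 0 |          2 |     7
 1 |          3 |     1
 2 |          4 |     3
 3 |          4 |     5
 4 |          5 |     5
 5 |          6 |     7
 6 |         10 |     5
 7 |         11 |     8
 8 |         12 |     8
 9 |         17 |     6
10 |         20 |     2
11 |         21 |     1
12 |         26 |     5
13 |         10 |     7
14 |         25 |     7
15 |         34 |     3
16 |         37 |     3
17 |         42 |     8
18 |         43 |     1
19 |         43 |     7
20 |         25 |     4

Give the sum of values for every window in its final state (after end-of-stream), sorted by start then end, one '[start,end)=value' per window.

i=0 t=2 v=7: → [0,11); WM=−∞
i=1 t=3 v=1: → [0,11); WM=−∞
i=2 t=4 v=3: → [0,11); WM=2
i=3 t=4 v=5: → [0,11); WM=2
i=4 t=5 v=5: → [0,11); WM=2
i=5 t=6 v=7: → [0,11); WM=4
i=6 t=10 v=5: → [0,11); WM=4
i=7 t=11 v=8: → [11,22); WM=4
i=8 t=12 v=8: → [11,22); WM=10
i=9 t=17 v=6: → [11,22); WM=10
i=10 t=20 v=2: → [11,22); WM=10
i=11 t=21 v=1: → [11,22); WM=19; [0,11) fires=33
i=12 t=26 v=5: → [22,33); WM=19
i=13 t=10 v=7: DROP (t<19-3); WM=19
i=14 t=25 v=7: → [22,33); WM=24; [11,22) fires=25
i=15 t=34 v=3: → [33,44); WM=24
i=16 t=37 v=3: → [33,44); WM=24
i=17 t=42 v=8: → [33,44); WM=40; [22,33) fires=12
i=18 t=43 v=1: → [33,44); WM=40
i=19 t=43 v=7: → [33,44); WM=40
i=20 t=25 v=4: DROP (t<40-3); WM=41

[0,11)=33 [11,22)=25 [22,33)=12 [33,44)=22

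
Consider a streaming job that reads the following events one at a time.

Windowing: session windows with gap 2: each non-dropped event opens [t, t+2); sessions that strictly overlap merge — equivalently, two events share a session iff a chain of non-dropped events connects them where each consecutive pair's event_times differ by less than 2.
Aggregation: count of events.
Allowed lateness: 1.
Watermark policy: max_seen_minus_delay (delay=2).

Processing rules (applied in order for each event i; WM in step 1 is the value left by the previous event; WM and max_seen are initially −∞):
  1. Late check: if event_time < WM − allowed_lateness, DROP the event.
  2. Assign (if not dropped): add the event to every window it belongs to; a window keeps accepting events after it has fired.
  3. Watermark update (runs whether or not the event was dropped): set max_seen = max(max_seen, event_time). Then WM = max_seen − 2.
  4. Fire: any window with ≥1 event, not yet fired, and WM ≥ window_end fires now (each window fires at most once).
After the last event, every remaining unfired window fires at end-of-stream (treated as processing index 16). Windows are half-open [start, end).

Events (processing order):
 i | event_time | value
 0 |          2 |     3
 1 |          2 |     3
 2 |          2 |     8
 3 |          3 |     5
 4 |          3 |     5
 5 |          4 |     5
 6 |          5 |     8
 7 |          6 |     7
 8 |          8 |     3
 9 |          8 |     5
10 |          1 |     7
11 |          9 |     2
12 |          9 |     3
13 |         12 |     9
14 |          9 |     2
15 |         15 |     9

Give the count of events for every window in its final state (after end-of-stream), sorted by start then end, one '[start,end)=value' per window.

i=0 t=2 v=3: → [2,4); WM=0
i=1 t=2 v=3: → [2,4); WM=0
i=2 t=2 v=8: → [2,4); WM=0
i=3 t=3 v=5: → [2,5); WM=1
i=4 t=3 v=5: → [2,5); WM=1
i=5 t=4 v=5: → [2,6); WM=2
i=6 t=5 v=8: → [2,7); WM=3
i=7 t=6 v=7: → [2,8); WM=4
i=8 t=8 v=3: → [8,10); WM=6
i=9 t=8 v=5: → [8,10); WM=6
i=10 t=1 v=7: DROP (t<6-1); WM=6
i=11 t=9 v=2: → [8,11); WM=7
i=12 t=9 v=3: → [8,11); WM=7
i=13 t=12 v=9: → [12,14); WM=10
i=14 t=9 v=2: → [8,11); WM=10
i=15 t=15 v=9: → [15,17); WM=13

[2,8)=8 [8,11)=5 [12,14)=1 [15,17)=1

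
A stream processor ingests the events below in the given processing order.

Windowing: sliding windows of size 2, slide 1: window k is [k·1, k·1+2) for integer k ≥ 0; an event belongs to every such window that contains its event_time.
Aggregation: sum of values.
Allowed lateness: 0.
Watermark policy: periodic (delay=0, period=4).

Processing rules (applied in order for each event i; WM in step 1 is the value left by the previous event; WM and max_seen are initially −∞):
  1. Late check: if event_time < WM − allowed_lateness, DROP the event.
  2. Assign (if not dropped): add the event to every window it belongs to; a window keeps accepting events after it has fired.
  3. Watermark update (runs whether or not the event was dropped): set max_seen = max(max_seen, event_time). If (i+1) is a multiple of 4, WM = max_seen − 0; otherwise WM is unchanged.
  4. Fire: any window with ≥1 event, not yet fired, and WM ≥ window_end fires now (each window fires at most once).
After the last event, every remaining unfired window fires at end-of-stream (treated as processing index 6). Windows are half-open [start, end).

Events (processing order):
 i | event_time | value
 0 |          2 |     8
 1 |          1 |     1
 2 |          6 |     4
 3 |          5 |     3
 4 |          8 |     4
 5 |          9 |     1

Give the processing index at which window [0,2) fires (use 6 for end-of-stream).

i=0 t=2 v=8: → [2,4),[1,3); WM=−∞
i=1 t=1 v=1: → [1,3),[0,2); WM=−∞
i=2 t=6 v=4: → [6,8),[5,7); WM=−∞
i=3 t=5 v=3: → [5,7),[4,6); WM=6; [0,2) fires=1 [1,3) fires=9 [2,4) fires=8 [4,6) fires=3
i=4 t=8 v=4: → [8,10),[7,9); WM=6
i=5 t=9 v=1: → [9,11),[8,10); WM=6

3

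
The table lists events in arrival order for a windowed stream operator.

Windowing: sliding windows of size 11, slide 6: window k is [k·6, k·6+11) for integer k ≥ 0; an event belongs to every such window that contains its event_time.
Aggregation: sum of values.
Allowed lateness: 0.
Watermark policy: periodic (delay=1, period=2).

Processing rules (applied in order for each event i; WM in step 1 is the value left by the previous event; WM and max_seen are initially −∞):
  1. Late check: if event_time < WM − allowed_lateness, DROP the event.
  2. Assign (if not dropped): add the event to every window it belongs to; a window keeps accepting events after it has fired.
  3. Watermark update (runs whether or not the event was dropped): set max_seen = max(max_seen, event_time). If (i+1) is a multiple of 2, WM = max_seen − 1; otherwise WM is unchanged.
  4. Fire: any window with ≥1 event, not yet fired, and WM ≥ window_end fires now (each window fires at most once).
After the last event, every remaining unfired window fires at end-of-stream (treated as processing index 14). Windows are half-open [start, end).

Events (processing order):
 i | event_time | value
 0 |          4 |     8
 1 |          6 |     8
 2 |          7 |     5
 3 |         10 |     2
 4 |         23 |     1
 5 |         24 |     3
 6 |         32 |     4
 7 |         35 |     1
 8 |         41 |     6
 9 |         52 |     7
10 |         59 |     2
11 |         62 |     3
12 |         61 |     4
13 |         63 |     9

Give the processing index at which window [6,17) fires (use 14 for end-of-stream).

5

i=0 t=4 v=8: → [0,11); WM=−∞
i=1 t=6 v=8: → [6,17),[0,11); WM=5
i=2 t=7 v=5: → [6,17),[0,11); WM=5
i=3 t=10 v=2: → [6,17),[0,11); WM=9
i=4 t=23 v=1: → [18,29); WM=9
i=5 t=24 v=3: → [24,35),[18,29); WM=23; [0,11) fires=23 [6,17) fires=15
i=6 t=32 v=4: → [30,41),[24,35); WM=23
i=7 t=35 v=1: → [30,41); WM=34; [18,29) fires=4
i=8 t=41 v=6: → [36,47); WM=34
i=9 t=52 v=7: → [48,59),[42,53); WM=51; [24,35) fires=7 [30,41) fires=5 [36,47) fires=6
i=10 t=59 v=2: → [54,65); WM=51
i=11 t=62 v=3: → [60,71),[54,65); WM=61; [42,53) fires=7 [48,59) fires=7
i=12 t=61 v=4: → [60,71),[54,65); WM=61
i=13 t=63 v=9: → [60,71),[54,65); WM=62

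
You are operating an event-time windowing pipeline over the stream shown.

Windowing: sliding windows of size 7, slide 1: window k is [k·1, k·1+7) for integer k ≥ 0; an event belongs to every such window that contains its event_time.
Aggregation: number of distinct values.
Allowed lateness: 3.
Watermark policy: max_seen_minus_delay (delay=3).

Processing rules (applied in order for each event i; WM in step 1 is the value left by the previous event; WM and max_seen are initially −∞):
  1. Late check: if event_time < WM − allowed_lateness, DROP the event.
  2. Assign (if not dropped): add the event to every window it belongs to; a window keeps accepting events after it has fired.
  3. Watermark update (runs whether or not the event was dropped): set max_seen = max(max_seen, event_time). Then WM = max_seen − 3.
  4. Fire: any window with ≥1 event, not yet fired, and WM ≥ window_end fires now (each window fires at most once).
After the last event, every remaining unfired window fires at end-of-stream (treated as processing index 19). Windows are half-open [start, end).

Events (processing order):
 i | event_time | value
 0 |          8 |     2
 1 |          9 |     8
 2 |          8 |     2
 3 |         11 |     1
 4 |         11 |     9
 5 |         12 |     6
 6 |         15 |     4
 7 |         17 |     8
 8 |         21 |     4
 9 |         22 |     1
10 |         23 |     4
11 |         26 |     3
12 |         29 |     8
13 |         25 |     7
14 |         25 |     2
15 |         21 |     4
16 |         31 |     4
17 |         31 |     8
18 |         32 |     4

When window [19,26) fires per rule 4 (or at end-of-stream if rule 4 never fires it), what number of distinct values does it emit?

i=0 t=8 v=2: → [8,15),[7,14),[6,13),[5,12),[4,11),[3,10),[2,9); WM=5
i=1 t=9 v=8: → [9,16),[8,15),[7,14),[6,13),[5,12),[4,11),[3,10); WM=6
i=2 t=8 v=2: → [8,15),[7,14),[6,13),[5,12),[4,11),[3,10),[2,9); WM=6
i=3 t=11 v=1: → [11,18),[10,17),[9,16),[8,15),[7,14),[6,13),[5,12); WM=8
i=4 t=11 v=9: → [11,18),[10,17),[9,16),[8,15),[7,14),[6,13),[5,12); WM=8
i=5 t=12 v=6: → [12,19),[11,18),[10,17),[9,16),[8,15),[7,14),[6,13); WM=9; [2,9) fires=1
i=6 t=15 v=4: → [15,22),[14,21),[13,20),[12,19),[11,18),[10,17),[9,16); WM=12; [3,10) fires=2 [4,11) fires=2 [5,12) fires=4
i=7 t=17 v=8: → [17,24),[16,23),[15,22),[14,21),[13,20),[12,19),[11,18); WM=14; [6,13) fires=5 [7,14) fires=5
i=8 t=21 v=4: → [21,28),[20,27),[19,26),[18,25),[17,24),[16,23),[15,22); WM=18; [8,15) fires=5 [9,16) fires=5 [10,17) fires=4 [11,18) fires=5
i=9 t=22 v=1: → [22,29),[21,28),[20,27),[19,26),[18,25),[17,24),[16,23); WM=19; [12,19) fires=3
i=10 t=23 v=4: → [23,30),[22,29),[21,28),[20,27),[19,26),[18,25),[17,24); WM=20; [13,20) fires=2
i=11 t=26 v=3: → [26,33),[25,32),[24,31),[23,30),[22,29),[21,28),[20,27); WM=23; [14,21) fires=2 [15,22) fires=2 [16,23) fires=3
i=12 t=29 v=8: → [29,36),[28,35),[27,34),[26,33),[25,32),[24,31),[23,30); WM=26; [17,24) fires=3 [18,25) fires=2 [19,26) fires=2
i=13 t=25 v=7: → [25,32),[24,31),[23,30),[22,29),[21,28),[20,27),[19,26); WM=26
i=14 t=25 v=2: → [25,32),[24,31),[23,30),[22,29),[21,28),[20,27),[19,26); WM=26
i=15 t=21 v=4: DROP (t<26-3); WM=26
i=16 t=31 v=4: → [31,38),[30,37),[29,36),[28,35),[27,34),[26,33),[25,32); WM=28; [20,27) fires=5 [21,28) fires=5
i=17 t=31 v=8: → [31,38),[30,37),[29,36),[28,35),[27,34),[26,33),[25,32); WM=28
i=18 t=32 v=4: → [32,39),[31,38),[30,37),[29,36),[28,35),[27,34),[26,33); WM=29; [22,29) fires=5

2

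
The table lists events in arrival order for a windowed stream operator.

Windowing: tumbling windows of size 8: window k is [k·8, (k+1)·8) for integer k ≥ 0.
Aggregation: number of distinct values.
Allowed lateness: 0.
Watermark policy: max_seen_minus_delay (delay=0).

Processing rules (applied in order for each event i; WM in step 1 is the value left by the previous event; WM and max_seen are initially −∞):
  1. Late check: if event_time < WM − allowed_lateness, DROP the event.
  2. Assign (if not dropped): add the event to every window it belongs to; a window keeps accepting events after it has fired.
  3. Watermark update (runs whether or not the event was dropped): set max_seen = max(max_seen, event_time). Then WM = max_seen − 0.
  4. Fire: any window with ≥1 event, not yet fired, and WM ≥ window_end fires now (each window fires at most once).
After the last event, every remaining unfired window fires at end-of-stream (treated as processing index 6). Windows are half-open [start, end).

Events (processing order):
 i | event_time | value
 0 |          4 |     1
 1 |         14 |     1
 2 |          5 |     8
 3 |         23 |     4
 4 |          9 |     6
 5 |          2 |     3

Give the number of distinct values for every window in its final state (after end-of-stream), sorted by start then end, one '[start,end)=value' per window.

i=0 t=4 v=1: → [0,8); WM=4
i=1 t=14 v=1: → [8,16); WM=14; [0,8) fires=1
i=2 t=5 v=8: DROP (t<14-0); WM=14
i=3 t=23 v=4: → [16,24); WM=23; [8,16) fires=1
i=4 t=9 v=6: DROP (t<23-0); WM=23
i=5 t=2 v=3: DROP (t<23-0); WM=23

[0,8)=1 [8,16)=1 [16,24)=1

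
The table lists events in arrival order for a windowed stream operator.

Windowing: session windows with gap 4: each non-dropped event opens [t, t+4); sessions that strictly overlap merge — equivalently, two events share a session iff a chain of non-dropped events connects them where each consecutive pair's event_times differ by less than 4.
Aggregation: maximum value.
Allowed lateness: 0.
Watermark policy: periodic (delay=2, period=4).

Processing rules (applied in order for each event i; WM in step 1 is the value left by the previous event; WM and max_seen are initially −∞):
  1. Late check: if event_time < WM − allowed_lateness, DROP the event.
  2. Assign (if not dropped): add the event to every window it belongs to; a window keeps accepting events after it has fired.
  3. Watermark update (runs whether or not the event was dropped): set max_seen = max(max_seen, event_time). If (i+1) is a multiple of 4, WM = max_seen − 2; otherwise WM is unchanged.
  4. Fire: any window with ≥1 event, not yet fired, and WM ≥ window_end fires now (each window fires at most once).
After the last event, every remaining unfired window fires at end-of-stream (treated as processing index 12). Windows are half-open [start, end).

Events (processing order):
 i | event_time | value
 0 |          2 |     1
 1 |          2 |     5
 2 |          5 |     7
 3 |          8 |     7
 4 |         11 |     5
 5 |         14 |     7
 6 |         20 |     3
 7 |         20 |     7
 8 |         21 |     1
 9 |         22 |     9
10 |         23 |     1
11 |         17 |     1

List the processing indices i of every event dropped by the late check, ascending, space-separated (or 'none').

i=0 t=2 v=1: → [2,6); WM=−∞
i=1 t=2 v=5: → [2,6); WM=−∞
i=2 t=5 v=7: → [2,9); WM=−∞
i=3 t=8 v=7: → [2,12); WM=6
i=4 t=11 v=5: → [2,15); WM=6
i=5 t=14 v=7: → [2,18); WM=6
i=6 t=20 v=3: → [20,24); WM=6
i=7 t=20 v=7: → [20,24); WM=18
i=8 t=21 v=1: → [20,25); WM=18
i=9 t=22 v=9: → [20,26); WM=18
i=10 t=23 v=1: → [20,27); WM=18
i=11 t=17 v=1: DROP (t<18-0); WM=21

11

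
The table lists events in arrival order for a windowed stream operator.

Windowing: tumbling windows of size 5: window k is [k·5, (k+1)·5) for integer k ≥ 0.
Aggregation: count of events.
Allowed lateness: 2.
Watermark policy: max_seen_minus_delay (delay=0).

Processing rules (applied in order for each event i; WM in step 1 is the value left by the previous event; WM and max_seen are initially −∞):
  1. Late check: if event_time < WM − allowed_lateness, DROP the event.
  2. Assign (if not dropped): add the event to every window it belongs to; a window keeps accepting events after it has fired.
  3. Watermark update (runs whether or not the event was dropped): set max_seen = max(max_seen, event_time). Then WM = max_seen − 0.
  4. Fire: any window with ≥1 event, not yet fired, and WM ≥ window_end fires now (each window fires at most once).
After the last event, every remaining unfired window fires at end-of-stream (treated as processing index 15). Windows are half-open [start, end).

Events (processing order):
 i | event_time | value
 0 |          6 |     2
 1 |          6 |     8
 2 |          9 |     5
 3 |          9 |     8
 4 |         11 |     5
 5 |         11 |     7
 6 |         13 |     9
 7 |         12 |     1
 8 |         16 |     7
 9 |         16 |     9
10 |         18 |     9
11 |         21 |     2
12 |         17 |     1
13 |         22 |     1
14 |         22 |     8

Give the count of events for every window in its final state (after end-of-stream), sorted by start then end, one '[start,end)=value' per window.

[5,10)=4 [10,15)=4 [15,20)=3 [20,25)=3

i=0 t=6 v=2: → [5,10); WM=6
i=1 t=6 v=8: → [5,10); WM=6
i=2 t=9 v=5: → [5,10); WM=9
i=3 t=9 v=8: → [5,10); WM=9
i=4 t=11 v=5: → [10,15); WM=11; [5,10) fires=4
i=5 t=11 v=7: → [10,15); WM=11
i=6 t=13 v=9: → [10,15); WM=13
i=7 t=12 v=1: → [10,15); WM=13
i=8 t=16 v=7: → [15,20); WM=16; [10,15) fires=4
i=9 t=16 v=9: → [15,20); WM=16
i=10 t=18 v=9: → [15,20); WM=18
i=11 t=21 v=2: → [20,25); WM=21; [15,20) fires=3
i=12 t=17 v=1: DROP (t<21-2); WM=21
i=13 t=22 v=1: → [20,25); WM=22
i=14 t=22 v=8: → [20,25); WM=22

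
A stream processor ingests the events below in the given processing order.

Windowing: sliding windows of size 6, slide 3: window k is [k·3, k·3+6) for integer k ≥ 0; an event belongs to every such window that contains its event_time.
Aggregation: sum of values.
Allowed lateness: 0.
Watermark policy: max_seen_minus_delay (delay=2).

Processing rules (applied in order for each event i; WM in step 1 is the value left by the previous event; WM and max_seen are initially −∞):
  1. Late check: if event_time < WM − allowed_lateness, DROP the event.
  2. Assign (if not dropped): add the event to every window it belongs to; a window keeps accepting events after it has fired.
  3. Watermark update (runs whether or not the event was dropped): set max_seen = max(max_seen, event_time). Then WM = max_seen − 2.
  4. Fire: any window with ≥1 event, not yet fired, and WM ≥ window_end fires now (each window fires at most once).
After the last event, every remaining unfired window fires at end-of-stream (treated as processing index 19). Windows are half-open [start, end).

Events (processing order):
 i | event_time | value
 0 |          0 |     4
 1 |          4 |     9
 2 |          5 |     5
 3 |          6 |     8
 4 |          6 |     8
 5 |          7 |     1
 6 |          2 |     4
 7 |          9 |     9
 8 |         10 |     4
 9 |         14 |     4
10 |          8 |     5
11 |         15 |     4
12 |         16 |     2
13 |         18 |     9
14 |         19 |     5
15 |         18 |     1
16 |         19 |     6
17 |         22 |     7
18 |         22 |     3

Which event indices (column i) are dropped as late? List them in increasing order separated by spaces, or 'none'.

i=0 t=0 v=4: → [0,6); WM=-2
i=1 t=4 v=9: → [3,9),[0,6); WM=2
i=2 t=5 v=5: → [3,9),[0,6); WM=3
i=3 t=6 v=8: → [6,12),[3,9); WM=4
i=4 t=6 v=8: → [6,12),[3,9); WM=4
i=5 t=7 v=1: → [6,12),[3,9); WM=5
i=6 t=2 v=4: DROP (t<5-0); WM=5
i=7 t=9 v=9: → [9,15),[6,12); WM=7; [0,6) fires=18
i=8 t=10 v=4: → [9,15),[6,12); WM=8
i=9 t=14 v=4: → [12,18),[9,15); WM=12; [3,9) fires=31 [6,12) fires=30
i=10 t=8 v=5: DROP (t<12-0); WM=12
i=11 t=15 v=4: → [15,21),[12,18); WM=13
i=12 t=16 v=2: → [15,21),[12,18); WM=14
i=13 t=18 v=9: → [18,24),[15,21); WM=16; [9,15) fires=17
i=14 t=19 v=5: → [18,24),[15,21); WM=17
i=15 t=18 v=1: → [18,24),[15,21); WM=17
i=16 t=19 v=6: → [18,24),[15,21); WM=17
i=17 t=22 v=7: → [21,27),[18,24); WM=20; [12,18) fires=10
i=18 t=22 v=3: → [21,27),[18,24); WM=20

6 10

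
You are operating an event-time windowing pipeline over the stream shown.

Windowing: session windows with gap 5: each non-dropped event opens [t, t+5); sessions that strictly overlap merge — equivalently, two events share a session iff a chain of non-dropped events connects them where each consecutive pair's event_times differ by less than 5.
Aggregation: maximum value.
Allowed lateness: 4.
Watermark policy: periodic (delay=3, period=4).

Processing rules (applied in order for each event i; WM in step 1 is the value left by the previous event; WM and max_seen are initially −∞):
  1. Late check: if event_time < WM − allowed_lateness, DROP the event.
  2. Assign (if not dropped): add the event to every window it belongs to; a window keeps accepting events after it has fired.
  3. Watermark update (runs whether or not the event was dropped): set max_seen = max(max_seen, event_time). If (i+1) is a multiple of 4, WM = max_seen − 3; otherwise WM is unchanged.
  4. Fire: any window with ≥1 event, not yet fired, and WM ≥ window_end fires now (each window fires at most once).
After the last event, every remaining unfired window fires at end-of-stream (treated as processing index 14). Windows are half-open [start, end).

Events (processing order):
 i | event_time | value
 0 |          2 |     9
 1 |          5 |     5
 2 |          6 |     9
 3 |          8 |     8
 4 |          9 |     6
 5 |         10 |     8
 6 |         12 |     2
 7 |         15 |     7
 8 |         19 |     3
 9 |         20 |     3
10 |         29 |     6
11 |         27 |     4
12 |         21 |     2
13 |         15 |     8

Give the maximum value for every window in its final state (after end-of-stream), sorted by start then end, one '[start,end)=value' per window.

[2,25)=9 [27,34)=6

i=0 t=2 v=9: → [2,7); WM=−∞
i=1 t=5 v=5: → [2,10); WM=−∞
i=2 t=6 v=9: → [2,11); WM=−∞
i=3 t=8 v=8: → [2,13); WM=5
i=4 t=9 v=6: → [2,14); WM=5
i=5 t=10 v=8: → [2,15); WM=5
i=6 t=12 v=2: → [2,17); WM=5
i=7 t=15 v=7: → [2,20); WM=12
i=8 t=19 v=3: → [2,24); WM=12
i=9 t=20 v=3: → [2,25); WM=12
i=10 t=29 v=6: → [29,34); WM=12
i=11 t=27 v=4: → [27,34); WM=26
i=12 t=21 v=2: DROP (t<26-4); WM=26
i=13 t=15 v=8: DROP (t<26-4); WM=26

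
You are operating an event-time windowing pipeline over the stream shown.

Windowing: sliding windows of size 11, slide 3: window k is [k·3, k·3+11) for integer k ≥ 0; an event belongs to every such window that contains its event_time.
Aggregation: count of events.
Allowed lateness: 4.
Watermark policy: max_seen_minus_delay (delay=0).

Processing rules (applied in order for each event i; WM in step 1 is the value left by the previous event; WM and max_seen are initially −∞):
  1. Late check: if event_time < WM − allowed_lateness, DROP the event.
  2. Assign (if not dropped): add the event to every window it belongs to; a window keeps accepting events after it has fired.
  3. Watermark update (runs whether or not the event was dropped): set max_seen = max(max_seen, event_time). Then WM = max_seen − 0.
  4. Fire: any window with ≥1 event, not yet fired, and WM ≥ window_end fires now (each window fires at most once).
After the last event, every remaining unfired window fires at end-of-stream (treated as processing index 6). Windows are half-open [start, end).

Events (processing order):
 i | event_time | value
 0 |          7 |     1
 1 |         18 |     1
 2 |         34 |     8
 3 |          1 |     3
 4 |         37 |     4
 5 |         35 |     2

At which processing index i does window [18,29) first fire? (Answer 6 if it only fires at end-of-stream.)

2

i=0 t=7 v=1: → [6,17),[3,14),[0,11); WM=7
i=1 t=18 v=1: → [18,29),[15,26),[12,23),[9,20); WM=18; [0,11) fires=1 [3,14) fires=1 [6,17) fires=1
i=2 t=34 v=8: → [33,44),[30,41),[27,38),[24,35); WM=34; [9,20) fires=1 [12,23) fires=1 [15,26) fires=1 [18,29) fires=1
i=3 t=1 v=3: DROP (t<34-4); WM=34
i=4 t=37 v=4: → [36,47),[33,44),[30,41),[27,38); WM=37; [24,35) fires=1
i=5 t=35 v=2: → [33,44),[30,41),[27,38); WM=37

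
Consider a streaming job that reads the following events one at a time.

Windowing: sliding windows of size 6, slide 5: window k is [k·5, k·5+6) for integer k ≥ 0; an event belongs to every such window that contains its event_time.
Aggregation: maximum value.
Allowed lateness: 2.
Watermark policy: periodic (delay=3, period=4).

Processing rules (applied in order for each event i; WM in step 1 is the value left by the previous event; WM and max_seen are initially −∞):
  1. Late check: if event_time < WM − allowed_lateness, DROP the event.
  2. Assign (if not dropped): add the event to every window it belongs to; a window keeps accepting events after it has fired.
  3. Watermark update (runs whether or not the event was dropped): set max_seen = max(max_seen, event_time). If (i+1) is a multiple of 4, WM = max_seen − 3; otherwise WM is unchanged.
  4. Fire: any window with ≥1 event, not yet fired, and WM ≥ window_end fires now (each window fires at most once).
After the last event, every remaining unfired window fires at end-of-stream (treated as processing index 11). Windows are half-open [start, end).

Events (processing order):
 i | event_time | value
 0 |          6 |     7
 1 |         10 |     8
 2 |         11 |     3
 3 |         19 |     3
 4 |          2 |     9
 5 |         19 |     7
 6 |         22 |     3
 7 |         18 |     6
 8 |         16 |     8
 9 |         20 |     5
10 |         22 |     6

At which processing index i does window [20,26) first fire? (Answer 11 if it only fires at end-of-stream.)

11

i=0 t=6 v=7: → [5,11); WM=−∞
i=1 t=10 v=8: → [10,16),[5,11); WM=−∞
i=2 t=11 v=3: → [10,16); WM=−∞
i=3 t=19 v=3: → [15,21); WM=16; [5,11) fires=8 [10,16) fires=8
i=4 t=2 v=9: DROP (t<16-2); WM=16
i=5 t=19 v=7: → [15,21); WM=16
i=6 t=22 v=3: → [20,26); WM=16
i=7 t=18 v=6: → [15,21); WM=19
i=8 t=16 v=8: DROP (t<19-2); WM=19
i=9 t=20 v=5: → [20,26),[15,21); WM=19
i=10 t=22 v=6: → [20,26); WM=19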